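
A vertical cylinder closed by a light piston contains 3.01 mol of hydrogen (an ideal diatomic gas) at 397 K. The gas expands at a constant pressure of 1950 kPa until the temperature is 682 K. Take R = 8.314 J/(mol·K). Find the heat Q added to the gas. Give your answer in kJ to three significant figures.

Q ≈ 25.0 kJ

Isobaric: W = nRΔT = (3.01)(8.314)(285) = 7132 J.
ΔU = nCᵥΔT with Cᵥ = 5R/2: ΔU = (3.01)(20.79)(285) = 17830 J.
Q = ΔU + W = 17830 + 7132 = 24963 J.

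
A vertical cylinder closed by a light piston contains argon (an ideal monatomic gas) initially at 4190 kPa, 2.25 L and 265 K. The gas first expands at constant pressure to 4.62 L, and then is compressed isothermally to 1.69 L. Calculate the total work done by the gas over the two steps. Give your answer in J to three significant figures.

W_total ≈ -9540 J

Step 1 (isobaric): W = PΔV = (4190 kPa)(4.62 − 2.25 L) = 9930 J.
After step 1: P = 4190 kPa, V = 4.62 L, T = 544.1 K.
Step 2 (isothermal): W = P₁V₁ ln(V₂/V₁) = (19358) ln(1.69/4.62) = -19467 J.
W_total = 9930 − 19467 = -9537 J.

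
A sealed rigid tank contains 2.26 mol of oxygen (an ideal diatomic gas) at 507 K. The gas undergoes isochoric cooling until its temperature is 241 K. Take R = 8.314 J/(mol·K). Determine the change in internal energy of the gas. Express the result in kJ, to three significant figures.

Constant volume ⇒ W = 0, so Q = ΔU = nCᵥΔT with Cᵥ = 5R/2 = 20.79 J/(mol·K).
ΔU = (2.26)(20.79)(241 − 507) = -12495 J.

ΔU ≈ -12.5 kJ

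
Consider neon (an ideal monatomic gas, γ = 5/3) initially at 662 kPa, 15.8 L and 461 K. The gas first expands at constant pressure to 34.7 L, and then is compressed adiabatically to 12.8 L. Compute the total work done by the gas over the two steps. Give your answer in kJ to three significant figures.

Step 1 (isobaric): W = PΔV = (662 kPa)(34.7 − 15.8 L) = 12512 J.
After step 1: P = 662 kPa, V = 34.7 L, T = 1012 K.
Step 2 (adiabatic): W = (P₁V₁ − P₂V₂)/(γ−1) = (22971 − 44662)/0.667 = -32535 J.
W_total = 12512 − 32535 = -20023 J.

W_total ≈ -20.0 kJ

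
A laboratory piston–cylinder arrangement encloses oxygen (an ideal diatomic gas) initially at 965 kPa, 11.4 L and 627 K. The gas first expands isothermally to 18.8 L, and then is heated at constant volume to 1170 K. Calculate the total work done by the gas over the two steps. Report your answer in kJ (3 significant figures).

Step 1 (isothermal): W = P₁V₁ ln(V₂/V₁) = (11001) ln(18.8/11.4) = 5503 J.
Step 2 (isochoric): W = 0 (constant volume).
W_total = 5503 + 0 = 5503 J.

W_total ≈ 5.50 kJ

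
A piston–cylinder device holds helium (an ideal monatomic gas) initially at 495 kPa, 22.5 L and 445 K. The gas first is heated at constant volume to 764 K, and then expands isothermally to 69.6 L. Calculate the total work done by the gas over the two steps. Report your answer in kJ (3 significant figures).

Step 1 (isochoric): W = 0 (constant volume).
After step 1: P = 849.8 kPa (V unchanged).
Step 2 (isothermal): W = P₁V₁ ln(V₂/V₁) = (19121) ln(69.6/22.5) = 21593 J.
W_total = 0 + 21593 = 21593 J.

W_total ≈ 21.6 kJ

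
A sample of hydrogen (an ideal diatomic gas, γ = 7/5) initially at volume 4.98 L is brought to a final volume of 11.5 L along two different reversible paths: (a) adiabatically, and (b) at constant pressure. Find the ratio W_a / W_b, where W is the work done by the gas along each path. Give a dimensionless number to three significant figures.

W_a / W_b ≈ 0.543

Path (a) adiabatic: W = P₁V₁(1 − (V₁/V₂)^(γ−1))/(γ−1) → W_a/(P₁V₁) = 0.7112.
Path (b) isobaric: W = P₁(V₂ − V₁) → W_b/(P₁V₁) = 1.309.
W_a / W_b = 0.7112 / 1.309 = 0.5432.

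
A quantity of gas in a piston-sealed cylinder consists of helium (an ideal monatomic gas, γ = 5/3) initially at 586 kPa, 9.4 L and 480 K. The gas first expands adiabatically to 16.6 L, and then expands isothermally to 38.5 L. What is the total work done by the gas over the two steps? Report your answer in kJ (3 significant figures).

W_total ≈ 5.78 kJ

Step 1 (adiabatic): W = (P₁V₁ − P₂V₂)/(γ−1) = (5508 − 3770)/0.667 = 2607 J.
After step 1: P = 227.1 kPa, V = 16.6 L, T = 328.5 K.
Step 2 (isothermal): W = P₁V₁ ln(V₂/V₁) = (3770) ln(38.5/16.6) = 3172 J.
W_total = 2607 + 3172 = 5779 J.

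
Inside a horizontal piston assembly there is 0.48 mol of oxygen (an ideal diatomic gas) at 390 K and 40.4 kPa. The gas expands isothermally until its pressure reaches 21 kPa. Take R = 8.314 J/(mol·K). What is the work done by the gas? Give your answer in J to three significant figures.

W ≈ 1020 J

Isothermal process: W = nRT ln(V₂/V₁) = nRT ln(P₁/P₂).
W = (0.48)(8.314)(390) × ln(40.4/21)
  = 1556 × ln(1.924) = 1556 × 0.6543
W_by_gas = 1018 J.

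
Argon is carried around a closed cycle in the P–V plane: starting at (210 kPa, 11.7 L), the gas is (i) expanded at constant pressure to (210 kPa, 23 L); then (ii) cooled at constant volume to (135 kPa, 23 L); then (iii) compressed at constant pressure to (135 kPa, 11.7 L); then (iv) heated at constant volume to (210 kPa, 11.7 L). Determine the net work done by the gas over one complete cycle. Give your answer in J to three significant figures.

Constant-volume legs do no work.
W(i) = (210)(23 − 11.7) = 2373 J; W(iii) = (135)(11.7 − 23) = -1526 J.
W_net = 2373 − 1526 = 847.5 J (the clockwise enclosed area).

W_net ≈ 848 J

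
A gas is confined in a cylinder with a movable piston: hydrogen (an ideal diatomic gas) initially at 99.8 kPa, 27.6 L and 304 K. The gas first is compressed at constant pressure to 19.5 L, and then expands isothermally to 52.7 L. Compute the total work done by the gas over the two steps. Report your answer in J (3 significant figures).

W_total ≈ 1130 J

Step 1 (isobaric): W = PΔV = (99.8 kPa)(19.5 − 27.6 L) = -808.4 J.
After step 1: P = 99.8 kPa, V = 19.5 L, T = 214.8 K.
Step 2 (isothermal): W = P₁V₁ ln(V₂/V₁) = (1946) ln(52.7/19.5) = 1935 J.
W_total = -808.4 + 1935 = 1126 J.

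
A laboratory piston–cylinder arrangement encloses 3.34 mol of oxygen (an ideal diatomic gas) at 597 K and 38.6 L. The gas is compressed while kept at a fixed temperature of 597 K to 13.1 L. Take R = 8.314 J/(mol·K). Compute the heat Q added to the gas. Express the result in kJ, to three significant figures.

Isothermal ⇒ ΔU = 0, so Q = W = nRT ln(V₂/V₁).
Q = (3.34)(8.314)(597) ln(13.1/38.6) = 16578 × -1.081 = -17915 J.

Q ≈ -17.9 kJ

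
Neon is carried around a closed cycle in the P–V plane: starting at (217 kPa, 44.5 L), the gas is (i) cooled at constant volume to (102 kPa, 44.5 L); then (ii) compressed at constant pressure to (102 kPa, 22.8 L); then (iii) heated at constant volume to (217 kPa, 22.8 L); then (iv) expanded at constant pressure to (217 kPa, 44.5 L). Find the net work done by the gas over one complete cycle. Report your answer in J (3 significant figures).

Constant-volume legs do no work.
W(ii) = (102)(22.8 − 44.5) = -2213 J; W(iv) = (217)(44.5 − 22.8) = 4709 J.
W_net = -2213 + 4709 = 2495 J (the clockwise enclosed area).

W_net ≈ 2500 J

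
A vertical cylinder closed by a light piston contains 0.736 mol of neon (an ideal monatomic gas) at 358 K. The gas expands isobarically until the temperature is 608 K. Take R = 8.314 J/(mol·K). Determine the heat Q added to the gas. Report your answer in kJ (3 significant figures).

Isobaric: W = nRΔT = (0.736)(8.314)(250) = 1530 J.
ΔU = nCᵥΔT with Cᵥ = 3R/2: ΔU = (0.736)(12.47)(250) = 2295 J.
Q = ΔU + W = 2295 + 1530 = 3824 J.

Q ≈ 3.82 kJ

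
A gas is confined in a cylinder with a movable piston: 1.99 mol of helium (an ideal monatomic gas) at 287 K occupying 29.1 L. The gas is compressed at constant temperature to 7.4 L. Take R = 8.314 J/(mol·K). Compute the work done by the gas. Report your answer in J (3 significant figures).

Isothermal: W = nRT ln(V₂/V₁).
W = (1.99)(8.314)(287) × ln(7.4/29.1)
  = 4748 × -1.369
W_by_gas = -6502 J.

W ≈ -6500 J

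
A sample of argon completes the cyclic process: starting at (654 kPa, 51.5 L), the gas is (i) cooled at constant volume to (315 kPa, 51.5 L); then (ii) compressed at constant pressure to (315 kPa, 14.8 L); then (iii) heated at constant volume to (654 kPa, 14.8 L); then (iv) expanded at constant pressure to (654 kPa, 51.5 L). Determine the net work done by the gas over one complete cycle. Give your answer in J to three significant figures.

W_net ≈ 12400 J

Constant-volume legs do no work.
W(ii) = (315)(14.8 − 51.5) = -11560 J; W(iv) = (654)(51.5 − 14.8) = 24002 J.
W_net = -11560 + 24002 = 12441 J (the clockwise enclosed area).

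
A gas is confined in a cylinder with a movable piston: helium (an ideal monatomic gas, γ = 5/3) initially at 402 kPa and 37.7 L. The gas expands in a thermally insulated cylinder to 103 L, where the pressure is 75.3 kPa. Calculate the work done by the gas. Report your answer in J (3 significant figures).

W ≈ 11100 J

Adiabatic: W = (P₁V₁ − P₂V₂)/(γ − 1) with γ = 5/3.
P₁V₁ = 15155 J, P₂V₂ = 7756 J.
W = (15155 − 7756) / 0.6667 = 11099 J.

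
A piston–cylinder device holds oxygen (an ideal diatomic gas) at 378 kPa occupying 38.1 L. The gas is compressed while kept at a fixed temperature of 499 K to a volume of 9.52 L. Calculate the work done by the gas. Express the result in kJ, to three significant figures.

W ≈ -20.0 kJ

Isothermal: W = nRT ln(V₂/V₁) = P₁V₁ ln(V₂/V₁).
P₁V₁ = (378 kPa)(38.1 L) = 14402 J.
W = 14402 × ln(9.52/38.1) = 14402 × -1.387
W_by_gas = -19973 J.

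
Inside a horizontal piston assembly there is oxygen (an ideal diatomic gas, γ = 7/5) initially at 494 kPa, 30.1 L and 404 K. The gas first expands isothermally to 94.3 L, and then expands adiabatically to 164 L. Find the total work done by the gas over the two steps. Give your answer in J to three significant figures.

Step 1 (isothermal): W = P₁V₁ ln(V₂/V₁) = (14869) ln(94.3/30.1) = 16980 J.
After step 1: P = 157.7 kPa, V = 94.3 L, T = 404 K.
Step 2 (adiabatic): W = (P₁V₁ − P₂V₂)/(γ−1) = (14869 − 11917)/0.4 = 7381 J.
W_total = 16980 + 7381 = 24362 J.

W_total ≈ 24400 J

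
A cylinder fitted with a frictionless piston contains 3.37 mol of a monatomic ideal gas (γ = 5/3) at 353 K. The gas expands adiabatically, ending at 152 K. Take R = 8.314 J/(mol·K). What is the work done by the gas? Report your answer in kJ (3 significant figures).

W ≈ 8.45 kJ

Adiabatic ⇒ Q = 0, so W_by = −ΔU = nCᵥ(T₁ − T₂).
Cᵥ = 3R/2 = 12.47 J/(mol·K).
W = (3.37)(12.47)(353 − 152) = 8447 J.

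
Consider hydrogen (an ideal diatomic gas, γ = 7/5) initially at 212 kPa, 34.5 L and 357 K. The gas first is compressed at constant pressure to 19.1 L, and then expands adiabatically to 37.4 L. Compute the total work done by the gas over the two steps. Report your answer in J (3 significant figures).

Step 1 (isobaric): W = PΔV = (212 kPa)(19.1 − 34.5 L) = -3265 J.
After step 1: P = 212 kPa, V = 19.1 L, T = 197.6 K.
Step 2 (adiabatic): W = (P₁V₁ − P₂V₂)/(γ−1) = (4049 − 3095)/0.4 = 2386 J.
W_total = -3265 + 2386 = -878.8 J.

W_total ≈ -879 J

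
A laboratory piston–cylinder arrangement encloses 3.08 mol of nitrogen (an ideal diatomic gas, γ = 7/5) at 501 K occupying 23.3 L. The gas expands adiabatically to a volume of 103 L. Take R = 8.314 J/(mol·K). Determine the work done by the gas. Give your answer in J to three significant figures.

Adiabatic: TV^(γ−1) = const with γ = 7/5.
T₂ = T₁ (V₁/V₂)^(γ−1) = 501 × (23.3/103)^0.4 = 501 × 0.5518 = 276.5 K.
W_by = nCᵥ(T₁ − T₂) = (3.08)(20.79)(501 − 276.5) = 14374 J.

W ≈ 14400 J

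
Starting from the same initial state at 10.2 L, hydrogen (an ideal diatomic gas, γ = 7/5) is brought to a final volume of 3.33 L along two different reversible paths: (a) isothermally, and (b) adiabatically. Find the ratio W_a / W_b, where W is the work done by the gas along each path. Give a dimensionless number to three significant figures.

Path (a) isothermal: W = P₁V₁ ln(V₂/V₁) → W_a/(P₁V₁) = -1.119.
Path (b) adiabatic: W = P₁V₁(1 − (V₁/V₂)^(γ−1))/(γ−1) → W_b/(P₁V₁) = -1.412.
W_a / W_b = -1.119 / -1.412 = 0.7928.

W_a / W_b ≈ 0.793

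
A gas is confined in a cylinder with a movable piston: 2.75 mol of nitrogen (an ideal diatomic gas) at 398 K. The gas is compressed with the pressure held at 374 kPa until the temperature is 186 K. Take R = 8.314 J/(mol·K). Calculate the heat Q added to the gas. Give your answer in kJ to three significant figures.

Isobaric: W = nRΔT = (2.75)(8.314)(-212) = -4847 J.
ΔU = nCᵥΔT with Cᵥ = 5R/2: ΔU = (2.75)(20.79)(-212) = -12118 J.
Q = ΔU + W = -12118 − 4847 = -16965 J.

Q ≈ -17.0 kJ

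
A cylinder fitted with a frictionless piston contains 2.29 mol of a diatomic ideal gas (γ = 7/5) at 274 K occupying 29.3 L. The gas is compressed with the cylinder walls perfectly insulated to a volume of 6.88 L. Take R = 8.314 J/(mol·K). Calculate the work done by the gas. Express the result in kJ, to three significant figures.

Adiabatic: TV^(γ−1) = const with γ = 7/5.
T₂ = T₁ (V₁/V₂)^(γ−1) = 274 × (29.3/6.88)^0.4 = 274 × 1.785 = 489.2 K.
W_by = nCᵥ(T₁ − T₂) = (2.29)(20.79)(274 − 489.2) = -10242 J.

W ≈ -10.2 kJ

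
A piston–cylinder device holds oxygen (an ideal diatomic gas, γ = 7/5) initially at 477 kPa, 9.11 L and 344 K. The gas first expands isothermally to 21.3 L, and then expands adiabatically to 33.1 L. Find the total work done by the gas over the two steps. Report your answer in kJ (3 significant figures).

W_total ≈ 5.45 kJ

Step 1 (isothermal): W = P₁V₁ ln(V₂/V₁) = (4345) ln(21.3/9.11) = 3691 J.
After step 1: P = 204 kPa, V = 21.3 L, T = 344 K.
Step 2 (adiabatic): W = (P₁V₁ − P₂V₂)/(γ−1) = (4345 − 3643)/0.4 = 1756 J.
W_total = 3691 + 1756 = 5447 J.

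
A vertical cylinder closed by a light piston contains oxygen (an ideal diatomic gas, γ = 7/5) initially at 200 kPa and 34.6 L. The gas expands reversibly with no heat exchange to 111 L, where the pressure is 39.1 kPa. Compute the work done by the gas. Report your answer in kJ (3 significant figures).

W ≈ 6.45 kJ

Adiabatic: W = (P₁V₁ − P₂V₂)/(γ − 1) with γ = 7/5.
P₁V₁ = 6920 J, P₂V₂ = 4340 J.
W = (6920 − 4340) / 0.4 = 6450 J.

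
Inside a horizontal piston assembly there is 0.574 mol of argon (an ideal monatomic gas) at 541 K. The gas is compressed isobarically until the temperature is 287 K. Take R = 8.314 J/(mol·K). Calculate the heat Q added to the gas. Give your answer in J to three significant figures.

Q ≈ -3030 J

Isobaric: W = nRΔT = (0.574)(8.314)(-254) = -1212 J.
ΔU = nCᵥΔT with Cᵥ = 3R/2: ΔU = (0.574)(12.47)(-254) = -1818 J.
Q = ΔU + W = -1818 − 1212 = -3030 J.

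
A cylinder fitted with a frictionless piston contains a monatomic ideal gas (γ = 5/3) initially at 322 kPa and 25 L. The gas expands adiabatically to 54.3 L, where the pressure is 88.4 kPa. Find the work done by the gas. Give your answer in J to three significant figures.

W ≈ 4870 J

Adiabatic: W = (P₁V₁ − P₂V₂)/(γ − 1) with γ = 5/3.
P₁V₁ = 8050 J, P₂V₂ = 4800 J.
W = (8050 − 4800) / 0.6667 = 4875 J.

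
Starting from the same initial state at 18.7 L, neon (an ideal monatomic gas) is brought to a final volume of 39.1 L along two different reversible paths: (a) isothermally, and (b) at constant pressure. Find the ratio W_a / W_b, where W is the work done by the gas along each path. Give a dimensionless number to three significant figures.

W_a / W_b ≈ 0.676

Path (a) isothermal: W = P₁V₁ ln(V₂/V₁) → W_a/(P₁V₁) = 0.7376.
Path (b) isobaric: W = P₁(V₂ − V₁) → W_b/(P₁V₁) = 1.091.
W_a / W_b = 0.7376 / 1.091 = 0.6761.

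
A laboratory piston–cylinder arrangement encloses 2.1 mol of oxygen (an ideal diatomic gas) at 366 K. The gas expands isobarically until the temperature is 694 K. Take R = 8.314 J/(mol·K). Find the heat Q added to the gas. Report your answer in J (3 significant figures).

Q ≈ 20000 J

Isobaric: W = nRΔT = (2.1)(8.314)(328) = 5727 J.
ΔU = nCᵥΔT with Cᵥ = 5R/2: ΔU = (2.1)(20.79)(328) = 14317 J.
Q = ΔU + W = 14317 + 5727 = 20043 J.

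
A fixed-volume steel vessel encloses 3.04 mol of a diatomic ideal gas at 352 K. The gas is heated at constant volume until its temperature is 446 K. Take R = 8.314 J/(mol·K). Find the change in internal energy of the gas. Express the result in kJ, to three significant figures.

ΔU ≈ 5.94 kJ

Constant volume ⇒ W = 0, so Q = ΔU = nCᵥΔT with Cᵥ = 5R/2 = 20.79 J/(mol·K).
ΔU = (3.04)(20.79)(446 − 352) = 5940 J.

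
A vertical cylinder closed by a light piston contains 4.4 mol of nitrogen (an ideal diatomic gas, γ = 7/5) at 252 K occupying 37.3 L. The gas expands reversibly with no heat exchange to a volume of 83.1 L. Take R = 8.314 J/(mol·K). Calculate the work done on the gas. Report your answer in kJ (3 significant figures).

Adiabatic: TV^(γ−1) = const with γ = 7/5.
T₂ = T₁ (V₁/V₂)^(γ−1) = 252 × (37.3/83.1)^0.4 = 252 × 0.7258 = 182.9 K.
W_by = nCᵥ(T₁ − T₂) = (4.4)(20.79)(252 − 182.9) = 6318 J.
Work on gas = −W_by = -6318 J.

W ≈ -6.32 kJ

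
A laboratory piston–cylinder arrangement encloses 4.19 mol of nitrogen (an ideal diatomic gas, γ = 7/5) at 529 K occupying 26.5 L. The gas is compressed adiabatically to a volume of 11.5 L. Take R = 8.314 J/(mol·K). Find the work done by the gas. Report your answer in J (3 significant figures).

W ≈ -18300 J

Adiabatic: TV^(γ−1) = const with γ = 7/5.
T₂ = T₁ (V₁/V₂)^(γ−1) = 529 × (26.5/11.5)^0.4 = 529 × 1.396 = 738.7 K.
W_by = nCᵥ(T₁ − T₂) = (4.19)(20.79)(529 − 738.7) = -18264 J.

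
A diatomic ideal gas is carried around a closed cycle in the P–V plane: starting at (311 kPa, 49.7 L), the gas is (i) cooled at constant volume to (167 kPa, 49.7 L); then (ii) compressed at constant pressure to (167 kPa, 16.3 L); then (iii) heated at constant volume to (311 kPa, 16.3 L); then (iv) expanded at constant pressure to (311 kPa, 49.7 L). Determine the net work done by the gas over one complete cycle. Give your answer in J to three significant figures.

Constant-volume legs do no work.
W(ii) = (167)(16.3 − 49.7) = -5578 J; W(iv) = (311)(49.7 − 16.3) = 10387 J.
W_net = -5578 + 10387 = 4810 J (the clockwise enclosed area).

W_net ≈ 4810 J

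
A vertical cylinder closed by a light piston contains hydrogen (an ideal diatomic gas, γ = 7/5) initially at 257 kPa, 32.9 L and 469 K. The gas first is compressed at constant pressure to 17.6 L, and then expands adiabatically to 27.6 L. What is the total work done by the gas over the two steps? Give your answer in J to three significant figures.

Step 1 (isobaric): W = PΔV = (257 kPa)(17.6 − 32.9 L) = -3932 J.
After step 1: P = 257 kPa, V = 17.6 L, T = 250.9 K.
Step 2 (adiabatic): W = (P₁V₁ − P₂V₂)/(γ−1) = (4523 − 3778)/0.4 = 1862 J.
W_total = -3932 + 1862 = -2070 J.

W_total ≈ -2070 J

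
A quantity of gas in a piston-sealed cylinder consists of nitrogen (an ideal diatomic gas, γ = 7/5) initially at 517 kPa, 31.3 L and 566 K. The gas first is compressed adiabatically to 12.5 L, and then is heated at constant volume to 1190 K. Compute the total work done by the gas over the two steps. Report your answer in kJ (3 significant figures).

W_total ≈ -17.9 kJ

Step 1 (adiabatic): W = (P₁V₁ − P₂V₂)/(γ−1) = (16182 − 23361)/0.4 = -17947 J.
Step 2 (isochoric): W = 0 (constant volume).
W_total = -17947 + 0 = -17947 J.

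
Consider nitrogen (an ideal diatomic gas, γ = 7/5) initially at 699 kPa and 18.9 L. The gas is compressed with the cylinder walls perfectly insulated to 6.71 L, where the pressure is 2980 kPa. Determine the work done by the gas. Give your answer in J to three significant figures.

Adiabatic: W = (P₁V₁ − P₂V₂)/(γ − 1) with γ = 7/5.
P₁V₁ = 13211 J, P₂V₂ = 19996 J.
W = (13211 − 19996) / 0.4 = -16962 J.

W ≈ -17000 J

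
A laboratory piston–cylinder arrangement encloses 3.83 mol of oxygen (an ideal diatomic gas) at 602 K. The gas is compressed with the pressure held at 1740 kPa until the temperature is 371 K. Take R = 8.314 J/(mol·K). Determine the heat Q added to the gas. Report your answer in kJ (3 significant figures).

Isobaric: W = nRΔT = (3.83)(8.314)(-231) = -7356 J.
ΔU = nCᵥΔT with Cᵥ = 5R/2: ΔU = (3.83)(20.79)(-231) = -18389 J.
Q = ΔU + W = -18389 − 7356 = -25745 J.

Q ≈ -25.7 kJ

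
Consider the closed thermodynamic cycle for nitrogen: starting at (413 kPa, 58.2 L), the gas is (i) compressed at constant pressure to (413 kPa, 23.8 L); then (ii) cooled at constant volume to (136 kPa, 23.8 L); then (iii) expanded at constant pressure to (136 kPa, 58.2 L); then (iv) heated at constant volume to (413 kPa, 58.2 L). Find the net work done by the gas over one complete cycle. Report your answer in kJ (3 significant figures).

W_net ≈ -9.53 kJ

Constant-volume legs do no work.
W(i) = (413)(23.8 − 58.2) = -14207 J; W(iii) = (136)(58.2 − 23.8) = 4678 J.
W_net = -14207 + 4678 = -9529 J (the counter-clockwise enclosed area).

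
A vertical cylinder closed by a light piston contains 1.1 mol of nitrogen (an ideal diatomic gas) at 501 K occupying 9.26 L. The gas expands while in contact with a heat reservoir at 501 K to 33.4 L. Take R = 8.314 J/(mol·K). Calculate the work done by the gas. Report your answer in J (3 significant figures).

Isothermal: W = nRT ln(V₂/V₁).
W = (1.1)(8.314)(501) × ln(33.4/9.26)
  = 4582 × 1.283
W_by_gas = 5878 J.

W ≈ 5880 J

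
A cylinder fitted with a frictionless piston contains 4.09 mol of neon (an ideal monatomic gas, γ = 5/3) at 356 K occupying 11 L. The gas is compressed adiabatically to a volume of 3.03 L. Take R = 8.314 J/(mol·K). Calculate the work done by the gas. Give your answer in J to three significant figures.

Adiabatic: TV^(γ−1) = const with γ = 5/3.
T₂ = T₁ (V₁/V₂)^(γ−1) = 356 × (11/3.03)^0.667 = 356 × 2.362 = 840.9 K.
W_by = nCᵥ(T₁ − T₂) = (4.09)(12.47)(356 − 840.9) = -24734 J.

W ≈ -24700 J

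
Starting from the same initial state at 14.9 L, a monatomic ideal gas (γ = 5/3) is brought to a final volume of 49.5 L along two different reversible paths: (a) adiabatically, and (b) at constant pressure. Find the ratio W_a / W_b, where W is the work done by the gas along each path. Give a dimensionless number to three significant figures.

W_a / W_b ≈ 0.356

Path (a) adiabatic: W = P₁V₁(1 − (V₁/V₂)^(γ−1))/(γ−1) → W_a/(P₁V₁) = 0.8263.
Path (b) isobaric: W = P₁(V₂ − V₁) → W_b/(P₁V₁) = 2.322.
W_a / W_b = 0.8263 / 2.322 = 0.3558.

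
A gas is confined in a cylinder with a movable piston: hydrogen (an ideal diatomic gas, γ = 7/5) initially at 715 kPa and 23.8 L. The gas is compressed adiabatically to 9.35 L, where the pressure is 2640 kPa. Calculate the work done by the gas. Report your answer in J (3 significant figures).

W ≈ -19200 J

Adiabatic: W = (P₁V₁ − P₂V₂)/(γ − 1) with γ = 7/5.
P₁V₁ = 17017 J, P₂V₂ = 24684 J.
W = (17017 − 24684) / 0.4 = -19168 J.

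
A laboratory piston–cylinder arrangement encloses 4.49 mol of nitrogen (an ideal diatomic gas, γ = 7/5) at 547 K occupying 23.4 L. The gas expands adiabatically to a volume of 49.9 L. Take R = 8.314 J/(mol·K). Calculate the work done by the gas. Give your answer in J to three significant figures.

W ≈ 13300 J

Adiabatic: TV^(γ−1) = const with γ = 7/5.
T₂ = T₁ (V₁/V₂)^(γ−1) = 547 × (23.4/49.9)^0.4 = 547 × 0.7387 = 404 K.
W_by = nCᵥ(T₁ − T₂) = (4.49)(20.79)(547 − 404) = 13341 J.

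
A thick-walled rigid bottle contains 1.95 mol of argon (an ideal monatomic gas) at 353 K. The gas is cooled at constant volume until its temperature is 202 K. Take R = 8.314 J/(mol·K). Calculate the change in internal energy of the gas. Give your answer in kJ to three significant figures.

ΔU ≈ -3.67 kJ

Constant volume ⇒ W = 0, so Q = ΔU = nCᵥΔT with Cᵥ = 3R/2 = 12.47 J/(mol·K).
ΔU = (1.95)(12.47)(202 − 353) = -3672 J.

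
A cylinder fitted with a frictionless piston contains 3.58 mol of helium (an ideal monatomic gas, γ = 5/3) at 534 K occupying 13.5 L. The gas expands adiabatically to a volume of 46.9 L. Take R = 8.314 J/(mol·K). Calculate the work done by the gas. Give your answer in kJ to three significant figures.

Adiabatic: TV^(γ−1) = const with γ = 5/3.
T₂ = T₁ (V₁/V₂)^(γ−1) = 534 × (13.5/46.9)^0.667 = 534 × 0.436 = 232.8 K.
W_by = nCᵥ(T₁ − T₂) = (3.58)(12.47)(534 − 232.8) = 13447 J.

W ≈ 13.4 kJ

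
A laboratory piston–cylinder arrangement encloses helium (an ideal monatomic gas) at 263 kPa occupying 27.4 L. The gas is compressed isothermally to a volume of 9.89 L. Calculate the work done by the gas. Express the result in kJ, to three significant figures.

Isothermal: W = nRT ln(V₂/V₁) = P₁V₁ ln(V₂/V₁).
P₁V₁ = (263 kPa)(27.4 L) = 7206 J.
W = 7206 × ln(9.89/27.4) = 7206 × -1.019
W_by_gas = -7343 J.

W ≈ -7.34 kJ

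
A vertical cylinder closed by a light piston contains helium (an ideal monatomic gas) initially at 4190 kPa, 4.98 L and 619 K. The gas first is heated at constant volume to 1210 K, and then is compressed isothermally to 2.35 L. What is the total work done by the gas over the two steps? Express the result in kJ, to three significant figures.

W_total ≈ -30.6 kJ

Step 1 (isochoric): W = 0 (constant volume).
After step 1: P = 8190 kPa (V unchanged).
Step 2 (isothermal): W = P₁V₁ ln(V₂/V₁) = (40789) ln(2.35/4.98) = -30633 J.
W_total = 0 − 30633 = -30633 J.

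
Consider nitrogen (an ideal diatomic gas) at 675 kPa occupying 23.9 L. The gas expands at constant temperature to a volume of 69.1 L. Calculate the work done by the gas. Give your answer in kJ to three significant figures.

W ≈ 17.1 kJ

Isothermal: W = nRT ln(V₂/V₁) = P₁V₁ ln(V₂/V₁).
P₁V₁ = (675 kPa)(23.9 L) = 16132 J.
W = 16132 × ln(69.1/23.9) = 16132 × 1.062
W_by_gas = 17127 J.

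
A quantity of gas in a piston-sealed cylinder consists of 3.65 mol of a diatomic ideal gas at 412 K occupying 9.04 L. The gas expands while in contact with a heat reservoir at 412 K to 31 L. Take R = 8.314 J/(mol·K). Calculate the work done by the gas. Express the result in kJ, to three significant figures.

W ≈ 15.4 kJ

Isothermal: W = nRT ln(V₂/V₁).
W = (3.65)(8.314)(412) × ln(31/9.04)
  = 12503 × 1.232
W_by_gas = 15407 J.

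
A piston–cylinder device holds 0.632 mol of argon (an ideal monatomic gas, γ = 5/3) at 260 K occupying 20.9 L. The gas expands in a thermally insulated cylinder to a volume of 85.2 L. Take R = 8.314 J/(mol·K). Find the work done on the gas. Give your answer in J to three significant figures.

Adiabatic: TV^(γ−1) = const with γ = 5/3.
T₂ = T₁ (V₁/V₂)^(γ−1) = 260 × (20.9/85.2)^0.667 = 260 × 0.3919 = 101.9 K.
W_by = nCᵥ(T₁ − T₂) = (0.632)(12.47)(260 − 101.9) = 1246 J.
Work on gas = −W_by = -1246 J.

W ≈ -1250 J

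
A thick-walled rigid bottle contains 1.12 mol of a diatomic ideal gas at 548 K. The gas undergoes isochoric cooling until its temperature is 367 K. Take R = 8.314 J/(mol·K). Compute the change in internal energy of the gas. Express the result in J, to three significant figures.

Constant volume ⇒ W = 0, so Q = ΔU = nCᵥΔT with Cᵥ = 5R/2 = 20.79 J/(mol·K).
ΔU = (1.12)(20.79)(367 − 548) = -4214 J.

ΔU ≈ -4210 J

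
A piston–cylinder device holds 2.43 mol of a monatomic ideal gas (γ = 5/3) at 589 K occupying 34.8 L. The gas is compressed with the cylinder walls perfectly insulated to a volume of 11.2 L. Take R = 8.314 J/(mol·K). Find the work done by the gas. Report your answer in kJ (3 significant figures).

Adiabatic: TV^(γ−1) = const with γ = 5/3.
T₂ = T₁ (V₁/V₂)^(γ−1) = 589 × (34.8/11.2)^0.667 = 589 × 2.129 = 1254 K.
W_by = nCᵥ(T₁ − T₂) = (2.43)(12.47)(589 − 1254) = -20158 J.

W ≈ -20.2 kJ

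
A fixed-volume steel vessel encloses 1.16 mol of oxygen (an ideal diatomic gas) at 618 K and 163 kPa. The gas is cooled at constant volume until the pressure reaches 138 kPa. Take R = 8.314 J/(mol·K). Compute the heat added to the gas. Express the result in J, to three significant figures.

Q ≈ -2290 J

Constant volume ⇒ W = 0, so Q = ΔU = nCᵥΔT with Cᵥ = 5R/2 = 20.79 J/(mol·K).
At constant V, T₂/T₁ = P₂/P₁ ⇒ ΔT = T₁(P₂/P₁ − 1) = 618·(138/163 − 1) = -94.79 K.
ΔU = (1.16)(20.79)(-94.79) = -2285 J.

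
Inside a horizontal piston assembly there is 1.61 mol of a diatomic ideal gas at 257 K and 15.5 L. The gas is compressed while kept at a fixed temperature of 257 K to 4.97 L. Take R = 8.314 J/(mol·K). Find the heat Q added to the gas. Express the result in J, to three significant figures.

Q ≈ -3910 J

Isothermal ⇒ ΔU = 0, so Q = W = nRT ln(V₂/V₁).
Q = (1.61)(8.314)(257) ln(4.97/15.5) = 3440 × -1.137 = -3913 J.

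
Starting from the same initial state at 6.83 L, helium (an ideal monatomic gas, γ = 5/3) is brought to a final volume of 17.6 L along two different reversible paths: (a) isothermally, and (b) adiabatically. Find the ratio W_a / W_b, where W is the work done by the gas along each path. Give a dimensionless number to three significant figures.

W_a / W_b ≈ 1.35

Path (a) isothermal: W = P₁V₁ ln(V₂/V₁) → W_a/(P₁V₁) = 0.9466.
Path (b) adiabatic: W = P₁V₁(1 − (V₁/V₂)^(γ−1))/(γ−1) → W_b/(P₁V₁) = 0.702.
W_a / W_b = 0.9466 / 0.702 = 1.348.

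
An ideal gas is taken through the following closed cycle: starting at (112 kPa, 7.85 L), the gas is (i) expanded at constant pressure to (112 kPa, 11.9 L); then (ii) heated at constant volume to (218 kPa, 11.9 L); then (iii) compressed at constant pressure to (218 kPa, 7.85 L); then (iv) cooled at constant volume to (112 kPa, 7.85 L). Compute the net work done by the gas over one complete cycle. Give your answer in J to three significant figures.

Constant-volume legs do no work.
W(i) = (112)(11.9 − 7.85) = 453.6 J; W(iii) = (218)(7.85 − 11.9) = -882.9 J.
W_net = 453.6 − 882.9 = -429.3 J (the counter-clockwise enclosed area).

W_net ≈ -429 J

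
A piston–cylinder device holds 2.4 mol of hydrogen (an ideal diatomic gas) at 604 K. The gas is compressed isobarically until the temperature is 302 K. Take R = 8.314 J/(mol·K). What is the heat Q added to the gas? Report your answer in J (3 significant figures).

Q ≈ -21100 J

Isobaric: W = nRΔT = (2.4)(8.314)(-302) = -6026 J.
ΔU = nCᵥΔT with Cᵥ = 5R/2: ΔU = (2.4)(20.79)(-302) = -15065 J.
Q = ΔU + W = -15065 − 6026 = -21091 J.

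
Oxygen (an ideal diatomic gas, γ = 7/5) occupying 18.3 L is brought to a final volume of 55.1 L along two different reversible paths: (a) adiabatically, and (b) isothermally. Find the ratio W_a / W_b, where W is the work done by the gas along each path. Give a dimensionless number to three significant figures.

W_a / W_b ≈ 0.809

Path (a) adiabatic: W = P₁V₁(1 − (V₁/V₂)^(γ−1))/(γ−1) → W_a/(P₁V₁) = 0.8914.
Path (b) isothermal: W = P₁V₁ ln(V₂/V₁) → W_b/(P₁V₁) = 1.102.
W_a / W_b = 0.8914 / 1.102 = 0.8087.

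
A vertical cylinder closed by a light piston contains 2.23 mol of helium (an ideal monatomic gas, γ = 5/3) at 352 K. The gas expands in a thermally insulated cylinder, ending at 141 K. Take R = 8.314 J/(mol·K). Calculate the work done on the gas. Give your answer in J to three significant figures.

W ≈ -5870 J

Adiabatic ⇒ Q = 0, so W_by = −ΔU = nCᵥ(T₁ − T₂).
Cᵥ = 3R/2 = 12.47 J/(mol·K).
W = (2.23)(12.47)(352 − 141) = 5868 J.
Work on gas = −W_by = -5868 J.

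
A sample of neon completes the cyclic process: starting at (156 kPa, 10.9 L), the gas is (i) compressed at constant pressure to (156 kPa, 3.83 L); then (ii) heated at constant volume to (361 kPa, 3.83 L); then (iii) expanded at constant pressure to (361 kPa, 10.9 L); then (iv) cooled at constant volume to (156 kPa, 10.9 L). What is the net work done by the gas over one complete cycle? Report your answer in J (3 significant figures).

W_net ≈ 1450 J

Constant-volume legs do no work.
W(i) = (156)(3.83 − 10.9) = -1103 J; W(iii) = (361)(10.9 − 3.83) = 2552 J.
W_net = -1103 + 2552 = 1449 J (the clockwise enclosed area).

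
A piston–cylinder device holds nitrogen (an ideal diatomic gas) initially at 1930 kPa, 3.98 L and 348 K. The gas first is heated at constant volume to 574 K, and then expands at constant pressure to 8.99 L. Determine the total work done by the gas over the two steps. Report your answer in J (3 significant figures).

W_total ≈ 15900 J

Step 1 (isochoric): W = 0 (constant volume).
After step 1: P = 3183 kPa (V unchanged).
Step 2 (isobaric): W = PΔV = (3183 kPa)(8.99 − 3.98 L) = 15949 J.
W_total = 0 + 15949 = 15949 J.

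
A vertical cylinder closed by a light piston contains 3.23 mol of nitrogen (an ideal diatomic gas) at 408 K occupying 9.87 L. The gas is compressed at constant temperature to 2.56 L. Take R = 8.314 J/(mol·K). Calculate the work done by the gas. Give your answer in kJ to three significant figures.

Isothermal: W = nRT ln(V₂/V₁).
W = (3.23)(8.314)(408) × ln(2.56/9.87)
  = 10957 × -1.349
W_by_gas = -14786 J.

W ≈ -14.8 kJ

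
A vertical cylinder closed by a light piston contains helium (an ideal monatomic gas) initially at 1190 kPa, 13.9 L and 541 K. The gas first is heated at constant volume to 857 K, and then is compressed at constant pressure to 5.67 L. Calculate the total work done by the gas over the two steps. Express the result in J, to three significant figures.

Step 1 (isochoric): W = 0 (constant volume).
After step 1: P = 1885 kPa (V unchanged).
Step 2 (isobaric): W = PΔV = (1885 kPa)(5.67 − 13.9 L) = -15514 J.
W_total = 0 − 15514 = -15514 J.

W_total ≈ -15500 J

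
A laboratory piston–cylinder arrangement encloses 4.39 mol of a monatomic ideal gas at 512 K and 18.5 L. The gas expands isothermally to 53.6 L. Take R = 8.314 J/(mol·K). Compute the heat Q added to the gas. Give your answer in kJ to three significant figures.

Q ≈ 19.9 kJ

Isothermal ⇒ ΔU = 0, so Q = W = nRT ln(V₂/V₁).
Q = (4.39)(8.314)(512) ln(53.6/18.5) = 18687 × 1.064 = 19879 J.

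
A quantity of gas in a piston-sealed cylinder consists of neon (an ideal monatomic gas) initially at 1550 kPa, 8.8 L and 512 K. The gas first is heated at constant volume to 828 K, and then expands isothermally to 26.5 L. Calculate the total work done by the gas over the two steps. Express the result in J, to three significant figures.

Step 1 (isochoric): W = 0 (constant volume).
After step 1: P = 2507 kPa (V unchanged).
Step 2 (isothermal): W = P₁V₁ ln(V₂/V₁) = (22058) ln(26.5/8.8) = 24317 J.
W_total = 0 + 24317 = 24317 J.

W_total ≈ 24300 J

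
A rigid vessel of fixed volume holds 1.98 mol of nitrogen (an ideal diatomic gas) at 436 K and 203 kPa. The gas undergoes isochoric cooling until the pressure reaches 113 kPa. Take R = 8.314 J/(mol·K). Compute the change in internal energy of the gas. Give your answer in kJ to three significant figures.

ΔU ≈ -7.96 kJ

Constant volume ⇒ W = 0, so Q = ΔU = nCᵥΔT with Cᵥ = 5R/2 = 20.79 J/(mol·K).
At constant V, T₂/T₁ = P₂/P₁ ⇒ ΔT = T₁(P₂/P₁ − 1) = 436·(113/203 − 1) = -193.3 K.
ΔU = (1.98)(20.79)(-193.3) = -7955 J.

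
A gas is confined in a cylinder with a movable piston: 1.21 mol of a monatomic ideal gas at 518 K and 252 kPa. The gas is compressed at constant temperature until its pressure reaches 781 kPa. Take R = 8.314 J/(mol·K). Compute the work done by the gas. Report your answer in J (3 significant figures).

Isothermal process: W = nRT ln(V₂/V₁) = nRT ln(P₁/P₂).
W = (1.21)(8.314)(518) × ln(252/781)
  = 5211 × ln(0.3227) = 5211 × -1.131
W_by_gas = -5894 J.

W ≈ -5890 J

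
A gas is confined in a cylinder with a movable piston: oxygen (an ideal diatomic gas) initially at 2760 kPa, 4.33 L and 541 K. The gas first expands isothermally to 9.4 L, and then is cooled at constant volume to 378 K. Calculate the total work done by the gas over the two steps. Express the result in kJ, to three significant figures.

W_total ≈ 9.26 kJ

Step 1 (isothermal): W = P₁V₁ ln(V₂/V₁) = (11951) ln(9.4/4.33) = 9264 J.
Step 2 (isochoric): W = 0 (constant volume).
W_total = 9264 + 0 = 9264 J.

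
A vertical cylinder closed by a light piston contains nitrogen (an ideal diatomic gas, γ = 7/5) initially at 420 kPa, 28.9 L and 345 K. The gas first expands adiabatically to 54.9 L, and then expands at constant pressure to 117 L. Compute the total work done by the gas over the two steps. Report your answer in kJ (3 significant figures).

W_total ≈ 17.5 kJ

Step 1 (adiabatic): W = (P₁V₁ − P₂V₂)/(γ−1) = (12138 − 9390)/0.4 = 6869 J.
After step 1: P = 171 kPa, V = 54.9 L, T = 266.9 K.
Step 2 (isobaric): W = PΔV = (171 kPa)(117 − 54.9 L) = 10622 J.
W_total = 6869 + 10622 = 17491 J.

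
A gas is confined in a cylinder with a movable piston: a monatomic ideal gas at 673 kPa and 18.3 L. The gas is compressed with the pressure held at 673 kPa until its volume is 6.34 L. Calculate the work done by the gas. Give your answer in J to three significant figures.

W ≈ -8050 J

Isobaric: W = P ΔV.
W = (673 kPa)(6.34 − 18.3 L) = (673)(-11.96) = -8049 J.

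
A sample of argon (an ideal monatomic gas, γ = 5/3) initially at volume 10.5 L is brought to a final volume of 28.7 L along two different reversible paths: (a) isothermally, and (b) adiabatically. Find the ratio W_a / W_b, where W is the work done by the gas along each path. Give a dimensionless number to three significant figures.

W_a / W_b ≈ 1.37

Path (a) isothermal: W = P₁V₁ ln(V₂/V₁) → W_a/(P₁V₁) = 1.006.
Path (b) adiabatic: W = P₁V₁(1 − (V₁/V₂)^(γ−1))/(γ−1) → W_b/(P₁V₁) = 0.7327.
W_a / W_b = 1.006 / 0.7327 = 1.372.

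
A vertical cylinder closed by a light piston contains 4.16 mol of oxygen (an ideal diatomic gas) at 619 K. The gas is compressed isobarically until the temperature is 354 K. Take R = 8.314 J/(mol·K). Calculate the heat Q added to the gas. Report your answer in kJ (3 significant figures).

Isobaric: W = nRΔT = (4.16)(8.314)(-265) = -9165 J.
ΔU = nCᵥΔT with Cᵥ = 5R/2: ΔU = (4.16)(20.79)(-265) = -22913 J.
Q = ΔU + W = -22913 − 9165 = -32079 J.

Q ≈ -32.1 kJ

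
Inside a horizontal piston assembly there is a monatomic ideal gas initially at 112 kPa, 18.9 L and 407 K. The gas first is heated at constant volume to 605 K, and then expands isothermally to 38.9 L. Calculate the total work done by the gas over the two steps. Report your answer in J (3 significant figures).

W_total ≈ 2270 J

Step 1 (isochoric): W = 0 (constant volume).
After step 1: P = 166.5 kPa (V unchanged).
Step 2 (isothermal): W = P₁V₁ ln(V₂/V₁) = (3147) ln(38.9/18.9) = 2271 J.
W_total = 0 + 2271 = 2271 J.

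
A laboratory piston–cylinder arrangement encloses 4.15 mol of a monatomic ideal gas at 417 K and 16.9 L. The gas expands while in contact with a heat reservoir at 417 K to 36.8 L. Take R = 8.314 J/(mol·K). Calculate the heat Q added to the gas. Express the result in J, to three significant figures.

Q ≈ 11200 J

Isothermal ⇒ ΔU = 0, so Q = W = nRT ln(V₂/V₁).
Q = (4.15)(8.314)(417) ln(36.8/16.9) = 14388 × 0.7782 = 11196 J.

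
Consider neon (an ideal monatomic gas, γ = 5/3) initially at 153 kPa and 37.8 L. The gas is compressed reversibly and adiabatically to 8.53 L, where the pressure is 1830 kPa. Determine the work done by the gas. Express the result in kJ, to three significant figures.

W ≈ -14.7 kJ

Adiabatic: W = (P₁V₁ − P₂V₂)/(γ − 1) with γ = 5/3.
P₁V₁ = 5783 J, P₂V₂ = 15610 J.
W = (5783 − 15610) / 0.6667 = -14740 J.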